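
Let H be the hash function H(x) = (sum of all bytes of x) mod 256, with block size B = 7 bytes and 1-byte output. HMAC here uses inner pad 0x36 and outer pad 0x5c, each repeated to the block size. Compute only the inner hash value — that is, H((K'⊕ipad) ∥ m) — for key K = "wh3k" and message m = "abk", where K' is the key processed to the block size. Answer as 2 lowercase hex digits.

d1

Key "wh3k" = 77 68 33 6b is 4 bytes ≤ B = 7; zero-pad to 7 bytes: K' = 77 68 33 6b 00 00 00.
K' ⊕ ipad = 41 5e 05 5d 36 36 36.
Inner input = 41 5e 05 5d 36 36 36 ∥ 61 62 6b.
Inner hash: sum = 65+94+5+93+54+54+54+97+98+107 = 721; mod 256 = 209 → d1.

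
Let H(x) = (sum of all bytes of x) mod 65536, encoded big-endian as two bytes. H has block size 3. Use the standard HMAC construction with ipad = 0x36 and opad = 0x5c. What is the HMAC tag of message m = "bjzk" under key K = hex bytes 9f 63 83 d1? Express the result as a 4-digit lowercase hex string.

0141

Key hex bytes 9f 63 83 d1 is 4 bytes > B = 3, so hash it first: H(key) = 02 56, then zero-pad to 3 bytes: K' = 02 56 00.
K' ⊕ ipad = 34 60 36.  K' ⊕ opad = 5e 0a 5c.
Inner input = (K'⊕ipad) ∥ m = 34 60 36 ∥ 62 6a 7a 6b.
Inner hash: sum = 52+96+54+98+106+122+107 = 635 → 02 7b.
Outer input = (K'⊕opad) ∥ inner = 5e 0a 5c ∥ 02 7b.
Outer hash (tag): sum = 94+10+92+2+123 = 321 → 01 41.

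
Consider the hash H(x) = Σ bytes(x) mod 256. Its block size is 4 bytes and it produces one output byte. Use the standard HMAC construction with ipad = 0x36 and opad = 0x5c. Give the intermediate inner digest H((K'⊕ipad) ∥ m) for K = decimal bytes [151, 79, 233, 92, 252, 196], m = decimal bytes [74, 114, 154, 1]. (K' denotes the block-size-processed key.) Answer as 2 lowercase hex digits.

d6

Key decimal bytes [151, 79, 233, 92, 252, 196] = 97 4f e9 5c fc c4 is 6 bytes > B = 4, so hash it first: H(key) = eb, then zero-pad to 4 bytes: K' = eb 00 00 00.
K' ⊕ ipad = dd 36 36 36.
Inner input = dd 36 36 36 ∥ 4a 72 9a 01.
Inner hash: sum = 221+54+54+54+74+114+154+1 = 726; mod 256 = 214 → d6.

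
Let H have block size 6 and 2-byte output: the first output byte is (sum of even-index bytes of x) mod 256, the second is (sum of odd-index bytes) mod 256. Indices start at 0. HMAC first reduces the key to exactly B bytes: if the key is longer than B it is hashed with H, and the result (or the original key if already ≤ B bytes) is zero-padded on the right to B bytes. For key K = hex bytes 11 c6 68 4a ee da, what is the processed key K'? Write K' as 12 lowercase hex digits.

Key hex bytes 11 c6 68 4a ee da is exactly B = 6 bytes: K' = 11 c6 68 4a ee da.

11c6684aeeda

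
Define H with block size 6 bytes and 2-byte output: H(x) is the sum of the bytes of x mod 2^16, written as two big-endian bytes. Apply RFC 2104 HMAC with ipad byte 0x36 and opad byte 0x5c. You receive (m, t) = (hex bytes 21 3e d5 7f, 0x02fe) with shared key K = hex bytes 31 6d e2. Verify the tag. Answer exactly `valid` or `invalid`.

valid

Key hex bytes 31 6d e2 is 3 bytes ≤ B = 6; zero-pad to 6 bytes: K' = 31 6d e2 00 00 00.
K' ⊕ ipad = 07 5b d4 36 36 36; K' ⊕ opad = 6d 31 be 5c 5c 5c.
Inner hash: sum = 7+91+212+54+54+54+33+62+213+127 = 907 → 03 8b.
Outer hash (recomputed tag): sum = 109+49+190+92+92+92+3+139 = 766 → 02 fe.
Recomputed tag = 02fe; claimed = 02fe → match.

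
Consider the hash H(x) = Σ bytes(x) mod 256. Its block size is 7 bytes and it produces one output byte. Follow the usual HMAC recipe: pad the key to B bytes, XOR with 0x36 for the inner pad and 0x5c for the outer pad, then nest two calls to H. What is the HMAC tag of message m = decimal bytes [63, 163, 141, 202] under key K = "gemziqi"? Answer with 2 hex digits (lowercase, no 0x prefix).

Key "gemziqi" = 67 65 6d 7a 69 71 69 is exactly B = 7 bytes: K' = 67 65 6d 7a 69 71 69.
K' ⊕ ipad = 51 53 5b 4c 5f 47 5f.  K' ⊕ opad = 3b 39 31 26 35 2d 35.
Inner input = (K'⊕ipad) ∥ m = 51 53 5b 4c 5f 47 5f ∥ 3f a3 8d ca.
Inner hash: sum = 81+83+91+76+95+71+95+63+163+141+202 = 1161; mod 256 = 137 → 89.
Outer input = (K'⊕opad) ∥ inner = 3b 39 31 26 35 2d 35 ∥ 89.
Outer hash (tag): sum = 59+57+49+38+53+45+53+137 = 491; mod 256 = 235 → eb.

eb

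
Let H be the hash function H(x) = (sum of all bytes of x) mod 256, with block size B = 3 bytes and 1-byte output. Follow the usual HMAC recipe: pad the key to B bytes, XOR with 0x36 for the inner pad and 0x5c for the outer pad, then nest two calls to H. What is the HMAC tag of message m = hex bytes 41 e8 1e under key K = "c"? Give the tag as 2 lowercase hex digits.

Key "c" = 63 is 1 byte ≤ B = 3; zero-pad to 3 bytes: K' = 63 00 00.
K' ⊕ ipad = 55 36 36.  K' ⊕ opad = 3f 5c 5c.
Inner input = (K'⊕ipad) ∥ m = 55 36 36 ∥ 41 e8 1e.
Inner hash: sum = 85+54+54+65+232+30 = 520; mod 256 = 8 → 08.
Outer input = (K'⊕opad) ∥ inner = 3f 5c 5c ∥ 08.
Outer hash (tag): sum = 63+92+92+8 = 255 → ff.

ff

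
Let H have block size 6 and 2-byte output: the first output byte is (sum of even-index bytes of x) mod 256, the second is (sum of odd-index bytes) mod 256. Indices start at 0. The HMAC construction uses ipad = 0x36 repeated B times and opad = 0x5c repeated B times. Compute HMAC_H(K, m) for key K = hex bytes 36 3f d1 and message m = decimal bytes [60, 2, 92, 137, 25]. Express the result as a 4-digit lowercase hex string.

211b

Key hex bytes 36 3f d1 is 3 bytes ≤ B = 6; zero-pad to 6 bytes: K' = 36 3f d1 00 00 00.
K' ⊕ ipad = 00 09 e7 36 36 36.  K' ⊕ opad = 6a 63 8d 5c 5c 5c.
Inner input = (K'⊕ipad) ∥ m = 00 09 e7 36 36 36 ∥ 3c 02 5c 89 19.
Inner hash: even-index sum = 462 mod 256 = 206; odd-index sum = 256 mod 256 = 0 → ce 00.
Outer input = (K'⊕opad) ∥ inner = 6a 63 8d 5c 5c 5c ∥ ce 00.
Outer hash (tag): even-index sum = 545 mod 256 = 33; odd-index sum = 283 mod 256 = 27 → 21 1b.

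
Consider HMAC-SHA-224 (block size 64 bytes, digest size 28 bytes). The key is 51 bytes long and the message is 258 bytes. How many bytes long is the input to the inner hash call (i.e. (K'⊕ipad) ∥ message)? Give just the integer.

Key is 51 ≤ 64 bytes, zero-padded: |K'| = 64.
Inner input = (K'⊕ipad) ∥ m → 64 + 258 = 322 bytes.

322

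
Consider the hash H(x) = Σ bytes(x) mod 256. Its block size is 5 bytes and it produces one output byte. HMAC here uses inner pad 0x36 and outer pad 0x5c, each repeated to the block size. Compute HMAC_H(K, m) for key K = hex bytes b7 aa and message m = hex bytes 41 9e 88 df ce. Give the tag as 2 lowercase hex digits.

c8

Key hex bytes b7 aa is 2 bytes ≤ B = 5; zero-pad to 5 bytes: K' = b7 aa 00 00 00.
K' ⊕ ipad = 81 9c 36 36 36.  K' ⊕ opad = eb f6 5c 5c 5c.
Inner input = (K'⊕ipad) ∥ m = 81 9c 36 36 36 ∥ 41 9e 88 df ce.
Inner hash: sum = 129+156+54+54+54+65+158+136+223+206 = 1235; mod 256 = 211 → d3.
Outer input = (K'⊕opad) ∥ inner = eb f6 5c 5c 5c ∥ d3.
Outer hash (tag): sum = 235+246+92+92+92+211 = 968; mod 256 = 200 → c8.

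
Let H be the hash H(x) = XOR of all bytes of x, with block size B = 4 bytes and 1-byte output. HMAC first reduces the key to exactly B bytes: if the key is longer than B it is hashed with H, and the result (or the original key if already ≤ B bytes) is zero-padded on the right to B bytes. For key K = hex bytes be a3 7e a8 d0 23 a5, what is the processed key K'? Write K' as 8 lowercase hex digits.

9d000000

|K| = 7 > B = 4, so first hash the key.
H(K): XOR be⊕a3⊕7e⊕a8⊕d0⊕23⊕a5 = 9d.
Zero-pad H(K) = 9d to 4 bytes: K' = 9d 00 00 00.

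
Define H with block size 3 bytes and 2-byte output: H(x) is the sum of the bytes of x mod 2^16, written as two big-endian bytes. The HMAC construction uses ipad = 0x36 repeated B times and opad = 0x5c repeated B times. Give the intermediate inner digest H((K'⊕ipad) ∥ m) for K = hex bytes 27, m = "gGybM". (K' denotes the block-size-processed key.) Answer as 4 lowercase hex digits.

Key hex bytes 27 is 1 byte ≤ B = 3; zero-pad to 3 bytes: K' = 27 00 00.
K' ⊕ ipad = 11 36 36.
Inner input = 11 36 36 ∥ 67 47 79 62 4d.
Inner hash: sum = 17+54+54+103+71+121+98+77 = 595 → 02 53.

0253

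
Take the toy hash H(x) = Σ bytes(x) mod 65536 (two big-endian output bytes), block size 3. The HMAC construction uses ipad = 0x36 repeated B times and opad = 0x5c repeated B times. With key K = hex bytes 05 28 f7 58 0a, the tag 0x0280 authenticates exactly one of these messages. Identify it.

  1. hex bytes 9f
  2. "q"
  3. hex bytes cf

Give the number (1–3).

Key hex bytes 05 28 f7 58 0a is 5 bytes > B = 3, so hash it first: H(key) = 01 86, then zero-pad to 3 bytes: K' = 01 86 00.
K' ⊕ ipad = 37 b0 36; K' ⊕ opad = 5d da 5c.
m1: inner = H(37 b0 36 9f) = 01 bc; tag = H(5d da 5c 01 bc) = 0250
m2: inner = H(37 b0 36 71) = 01 8e; tag = H(5d da 5c 01 8e) = 0222
m3: inner = H(37 b0 36 cf) = 01 ec; tag = H(5d da 5c 01 ec) = 0280 ← matches

3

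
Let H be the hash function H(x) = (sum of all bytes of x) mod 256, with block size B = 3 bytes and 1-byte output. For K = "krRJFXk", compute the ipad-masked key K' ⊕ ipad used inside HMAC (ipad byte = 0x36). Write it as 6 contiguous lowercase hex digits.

b43636

Key "krRJFXk" = 6b 72 52 4a 46 58 6b is 7 bytes > B = 3, so hash it first: H(key) = 82, then zero-pad to 3 bytes: K' = 82 00 00.
XOR each byte with 0x36: 82⊕36=b4, 00⊕36=36, 00⊕36=36.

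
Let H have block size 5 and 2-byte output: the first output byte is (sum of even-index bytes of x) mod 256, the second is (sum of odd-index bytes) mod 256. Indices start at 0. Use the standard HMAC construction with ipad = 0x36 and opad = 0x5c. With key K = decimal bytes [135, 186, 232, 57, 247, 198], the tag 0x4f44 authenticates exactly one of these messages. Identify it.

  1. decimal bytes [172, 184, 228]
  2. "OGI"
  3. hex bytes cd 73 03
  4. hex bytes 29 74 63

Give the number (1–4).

2

Key decimal bytes [135, 186, 232, 57, 247, 198] = 87 ba e8 39 f7 c6 is 6 bytes > B = 5, so hash it first: H(key) = 66 b9, then zero-pad to 5 bytes: K' = 66 b9 00 00 00.
K' ⊕ ipad = 50 8f 36 36 36; K' ⊕ opad = 3a e5 5c 5c 5c.
m1: inner = H(50 8f 36 36 36 ac b8 e4) = 74 55; tag = H(3a e5 5c 5c 5c 74 55) = 47b5
m2: inner = H(50 8f 36 36 36 4f 47 49) = 03 5d; tag = H(3a e5 5c 5c 5c 03 5d) = 4f44 ← matches
m3: inner = H(50 8f 36 36 36 cd 73 03) = 2f 95; tag = H(3a e5 5c 5c 5c 2f 95) = 8770
m4: inner = H(50 8f 36 36 36 29 74 63) = 30 51; tag = H(3a e5 5c 5c 5c 30 51) = 4371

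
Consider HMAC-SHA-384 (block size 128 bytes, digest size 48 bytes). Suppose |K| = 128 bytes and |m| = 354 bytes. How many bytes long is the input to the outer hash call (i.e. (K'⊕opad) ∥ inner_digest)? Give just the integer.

Key is 128 ≤ 128 bytes, zero-padded: |K'| = 128.
Outer input = (K'⊕opad) ∥ H(inner) → 128 + 48 = 176 bytes.

176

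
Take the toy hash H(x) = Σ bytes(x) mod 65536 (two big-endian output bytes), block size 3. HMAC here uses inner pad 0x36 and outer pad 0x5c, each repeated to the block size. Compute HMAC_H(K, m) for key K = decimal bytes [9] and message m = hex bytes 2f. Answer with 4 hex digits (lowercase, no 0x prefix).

Key decimal bytes [9] = 09 is 1 byte ≤ B = 3; zero-pad to 3 bytes: K' = 09 00 00.
K' ⊕ ipad = 3f 36 36.  K' ⊕ opad = 55 5c 5c.
Inner input = (K'⊕ipad) ∥ m = 3f 36 36 ∥ 2f.
Inner hash: sum = 63+54+54+47 = 218 → 00 da.
Outer input = (K'⊕opad) ∥ inner = 55 5c 5c ∥ 00 da.
Outer hash (tag): sum = 85+92+92+0+218 = 487 → 01 e7.

01e7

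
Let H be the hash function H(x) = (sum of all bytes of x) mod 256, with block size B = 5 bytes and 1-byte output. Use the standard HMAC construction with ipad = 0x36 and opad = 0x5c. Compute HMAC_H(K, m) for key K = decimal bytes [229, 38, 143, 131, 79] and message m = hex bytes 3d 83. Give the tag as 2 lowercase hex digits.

82

Key decimal bytes [229, 38, 143, 131, 79] = e5 26 8f 83 4f is exactly B = 5 bytes: K' = e5 26 8f 83 4f.
K' ⊕ ipad = d3 10 b9 b5 79.  K' ⊕ opad = b9 7a d3 df 13.
Inner input = (K'⊕ipad) ∥ m = d3 10 b9 b5 79 ∥ 3d 83.
Inner hash: sum = 211+16+185+181+121+61+131 = 906; mod 256 = 138 → 8a.
Outer input = (K'⊕opad) ∥ inner = b9 7a d3 df 13 ∥ 8a.
Outer hash (tag): sum = 185+122+211+223+19+138 = 898; mod 256 = 130 → 82.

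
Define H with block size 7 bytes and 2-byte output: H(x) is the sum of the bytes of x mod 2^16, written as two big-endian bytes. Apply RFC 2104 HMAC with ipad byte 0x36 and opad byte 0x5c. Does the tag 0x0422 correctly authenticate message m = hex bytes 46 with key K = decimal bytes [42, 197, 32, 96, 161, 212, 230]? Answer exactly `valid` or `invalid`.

Key decimal bytes [42, 197, 32, 96, 161, 212, 230] = 2a c5 20 60 a1 d4 e6 is exactly B = 7 bytes: K' = 2a c5 20 60 a1 d4 e6.
K' ⊕ ipad = 1c f3 16 56 97 e2 d0; K' ⊕ opad = 76 99 7c 3c fd 88 ba.
Inner hash: sum = 28+243+22+86+151+226+208+70 = 1034 → 04 0a.
Outer hash (recomputed tag): sum = 118+153+124+60+253+136+186+4+10 = 1044 → 04 14.
Recomputed tag = 0414; claimed = 0422 → mismatch.

invalid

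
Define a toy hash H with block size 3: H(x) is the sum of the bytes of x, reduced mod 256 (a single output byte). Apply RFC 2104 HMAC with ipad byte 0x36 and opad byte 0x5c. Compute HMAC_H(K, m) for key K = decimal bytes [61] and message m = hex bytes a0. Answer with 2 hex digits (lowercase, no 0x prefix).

30

Key decimal bytes [61] = 3d is 1 byte ≤ B = 3; zero-pad to 3 bytes: K' = 3d 00 00.
K' ⊕ ipad = 0b 36 36.  K' ⊕ opad = 61 5c 5c.
Inner input = (K'⊕ipad) ∥ m = 0b 36 36 ∥ a0.
Inner hash: sum = 11+54+54+160 = 279; mod 256 = 23 → 17.
Outer input = (K'⊕opad) ∥ inner = 61 5c 5c ∥ 17.
Outer hash (tag): sum = 97+92+92+23 = 304; mod 256 = 48 → 30.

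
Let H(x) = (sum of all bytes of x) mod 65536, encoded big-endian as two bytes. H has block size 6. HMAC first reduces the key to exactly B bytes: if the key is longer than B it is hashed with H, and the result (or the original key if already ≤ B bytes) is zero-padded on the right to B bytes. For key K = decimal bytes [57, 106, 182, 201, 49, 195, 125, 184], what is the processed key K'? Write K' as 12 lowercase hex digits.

044b00000000

|K| = 8 > B = 6, so first hash the key.
H(K): sum = 57+106+182+201+49+195+125+184 = 1099 → 04 4b.
Zero-pad H(K) = 04 4b to 6 bytes: K' = 04 4b 00 00 00 00.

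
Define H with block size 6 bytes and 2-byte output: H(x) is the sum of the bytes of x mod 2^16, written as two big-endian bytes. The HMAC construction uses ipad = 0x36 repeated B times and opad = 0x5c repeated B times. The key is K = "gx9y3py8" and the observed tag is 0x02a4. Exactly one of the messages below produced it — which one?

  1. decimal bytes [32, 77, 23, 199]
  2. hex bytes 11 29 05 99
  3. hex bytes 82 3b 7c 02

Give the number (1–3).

3

Key "gx9y3py8" = 67 78 39 79 33 70 79 38 is 8 bytes > B = 6, so hash it first: H(key) = 02 e5, then zero-pad to 6 bytes: K' = 02 e5 00 00 00 00.
K' ⊕ ipad = 34 d3 36 36 36 36; K' ⊕ opad = 5e b9 5c 5c 5c 5c.
m1: inner = H(34 d3 36 36 36 36 20 4d 17 c7) = 03 2a; tag = H(5e b9 5c 5c 5c 5c 03 2a) = 02b4
m2: inner = H(34 d3 36 36 36 36 11 29 05 99) = 02 b7; tag = H(5e b9 5c 5c 5c 5c 02 b7) = 0340
m3: inner = H(34 d3 36 36 36 36 82 3b 7c 02) = 03 1a; tag = H(5e b9 5c 5c 5c 5c 03 1a) = 02a4 ← matches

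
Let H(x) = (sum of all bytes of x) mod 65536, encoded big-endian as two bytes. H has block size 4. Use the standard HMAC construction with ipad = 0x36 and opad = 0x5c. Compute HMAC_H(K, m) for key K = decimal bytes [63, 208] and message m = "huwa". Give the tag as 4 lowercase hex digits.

01ba

Key decimal bytes [63, 208] = 3f d0 is 2 bytes ≤ B = 4; zero-pad to 4 bytes: K' = 3f d0 00 00.
K' ⊕ ipad = 09 e6 36 36.  K' ⊕ opad = 63 8c 5c 5c.
Inner input = (K'⊕ipad) ∥ m = 09 e6 36 36 ∥ 68 75 77 61.
Inner hash: sum = 9+230+54+54+104+117+119+97 = 784 → 03 10.
Outer input = (K'⊕opad) ∥ inner = 63 8c 5c 5c ∥ 03 10.
Outer hash (tag): sum = 99+140+92+92+3+16 = 442 → 01 ba.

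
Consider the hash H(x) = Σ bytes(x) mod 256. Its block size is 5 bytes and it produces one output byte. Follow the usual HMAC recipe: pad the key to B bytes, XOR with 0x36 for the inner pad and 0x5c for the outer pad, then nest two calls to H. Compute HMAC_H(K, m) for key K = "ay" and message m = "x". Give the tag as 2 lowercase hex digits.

36

Key "ay" = 61 79 is 2 bytes ≤ B = 5; zero-pad to 5 bytes: K' = 61 79 00 00 00.
K' ⊕ ipad = 57 4f 36 36 36.  K' ⊕ opad = 3d 25 5c 5c 5c.
Inner input = (K'⊕ipad) ∥ m = 57 4f 36 36 36 ∥ 78.
Inner hash: sum = 87+79+54+54+54+120 = 448; mod 256 = 192 → c0.
Outer input = (K'⊕opad) ∥ inner = 3d 25 5c 5c 5c ∥ c0.
Outer hash (tag): sum = 61+37+92+92+92+192 = 566; mod 256 = 54 → 36.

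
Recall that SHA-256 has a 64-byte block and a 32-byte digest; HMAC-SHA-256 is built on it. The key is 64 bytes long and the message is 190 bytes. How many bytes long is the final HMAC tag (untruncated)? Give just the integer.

The tag is one SHA-256 digest: 32 bytes.

32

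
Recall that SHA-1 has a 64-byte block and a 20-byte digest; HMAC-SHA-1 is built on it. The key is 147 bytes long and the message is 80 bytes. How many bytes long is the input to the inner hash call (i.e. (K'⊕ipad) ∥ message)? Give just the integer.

144

Key is 147 > 64 bytes, so it is hashed to 20 bytes then zero-padded to 64: |K'| = 64.
Inner input = (K'⊕ipad) ∥ m → 64 + 80 = 144 bytes.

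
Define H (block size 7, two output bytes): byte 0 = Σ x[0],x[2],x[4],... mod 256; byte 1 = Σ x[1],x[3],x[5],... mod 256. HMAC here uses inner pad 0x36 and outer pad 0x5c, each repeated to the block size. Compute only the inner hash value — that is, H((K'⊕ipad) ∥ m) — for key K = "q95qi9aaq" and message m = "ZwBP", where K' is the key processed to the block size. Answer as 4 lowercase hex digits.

407a

Key "q95qi9aaq" = 71 39 35 71 69 39 61 61 71 is 9 bytes > B = 7, so hash it first: H(key) = e1 44, then zero-pad to 7 bytes: K' = e1 44 00 00 00 00 00.
K' ⊕ ipad = d7 72 36 36 36 36 36.
Inner input = d7 72 36 36 36 36 36 ∥ 5a 77 42 50.
Inner hash: even-index sum = 576 mod 256 = 64; odd-index sum = 378 mod 256 = 122 → 40 7a.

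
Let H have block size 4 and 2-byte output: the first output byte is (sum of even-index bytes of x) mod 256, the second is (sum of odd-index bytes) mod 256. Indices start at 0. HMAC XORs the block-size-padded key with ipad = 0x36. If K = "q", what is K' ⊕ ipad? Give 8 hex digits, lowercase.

Key "q" = 71 is 1 byte ≤ B = 4; zero-pad to 4 bytes: K' = 71 00 00 00.
XOR each byte with 0x36: 71⊕36=47, 00⊕36=36, 00⊕36=36, 00⊕36=36.

47363636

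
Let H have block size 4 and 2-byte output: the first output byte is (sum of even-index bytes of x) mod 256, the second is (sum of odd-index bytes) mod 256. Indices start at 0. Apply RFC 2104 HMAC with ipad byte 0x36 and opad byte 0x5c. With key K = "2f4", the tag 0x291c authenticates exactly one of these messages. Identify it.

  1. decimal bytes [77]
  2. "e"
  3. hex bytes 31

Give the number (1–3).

1

Key "2f4" = 32 66 34 is 3 bytes ≤ B = 4; zero-pad to 4 bytes: K' = 32 66 34 00.
K' ⊕ ipad = 04 50 02 36; K' ⊕ opad = 6e 3a 68 5c.
m1: inner = H(04 50 02 36 4d) = 53 86; tag = H(6e 3a 68 5c 53 86) = 291c ← matches
m2: inner = H(04 50 02 36 65) = 6b 86; tag = H(6e 3a 68 5c 6b 86) = 411c
m3: inner = H(04 50 02 36 31) = 37 86; tag = H(6e 3a 68 5c 37 86) = 0d1c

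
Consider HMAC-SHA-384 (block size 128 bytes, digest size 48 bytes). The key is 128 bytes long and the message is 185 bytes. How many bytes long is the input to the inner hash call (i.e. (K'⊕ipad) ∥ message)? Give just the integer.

Key is 128 ≤ 128 bytes, zero-padded: |K'| = 128.
Inner input = (K'⊕ipad) ∥ m → 128 + 185 = 313 bytes.

313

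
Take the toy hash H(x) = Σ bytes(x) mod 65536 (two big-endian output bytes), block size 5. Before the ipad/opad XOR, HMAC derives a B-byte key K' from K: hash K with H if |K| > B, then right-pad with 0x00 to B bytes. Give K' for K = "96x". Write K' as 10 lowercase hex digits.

3936780000

Key "96x" = 39 36 78 is 3 bytes ≤ B = 5; zero-pad to 5 bytes: K' = 39 36 78 00 00.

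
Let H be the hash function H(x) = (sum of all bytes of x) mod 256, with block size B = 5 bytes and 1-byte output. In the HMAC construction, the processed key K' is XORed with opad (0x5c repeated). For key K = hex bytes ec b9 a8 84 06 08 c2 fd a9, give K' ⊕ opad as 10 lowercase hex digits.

1b5c5c5c5c

Key hex bytes ec b9 a8 84 06 08 c2 fd a9 is 9 bytes > B = 5, so hash it first: H(key) = 47, then zero-pad to 5 bytes: K' = 47 00 00 00 00.
XOR each byte with 0x5c: 47⊕5c=1b, 00⊕5c=5c, 00⊕5c=5c, 00⊕5c=5c, 00⊕5c=5c.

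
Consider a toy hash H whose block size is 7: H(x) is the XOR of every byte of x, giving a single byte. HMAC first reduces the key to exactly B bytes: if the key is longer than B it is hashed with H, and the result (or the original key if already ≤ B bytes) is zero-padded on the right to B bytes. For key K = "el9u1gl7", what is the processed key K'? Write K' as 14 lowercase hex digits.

|K| = 8 > B = 7, so first hash the key.
H(K): XOR 65⊕6c⊕39⊕75⊕31⊕67⊕6c⊕37 = 48.
Zero-pad H(K) = 48 to 7 bytes: K' = 48 00 00 00 00 00 00.

48000000000000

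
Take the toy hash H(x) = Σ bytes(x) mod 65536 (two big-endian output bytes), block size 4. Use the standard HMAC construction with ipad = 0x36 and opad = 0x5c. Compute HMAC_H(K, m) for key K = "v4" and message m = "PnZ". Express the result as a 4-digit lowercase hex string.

Key "v4" = 76 34 is 2 bytes ≤ B = 4; zero-pad to 4 bytes: K' = 76 34 00 00.
K' ⊕ ipad = 40 02 36 36.  K' ⊕ opad = 2a 68 5c 5c.
Inner input = (K'⊕ipad) ∥ m = 40 02 36 36 ∥ 50 6e 5a.
Inner hash: sum = 64+2+54+54+80+110+90 = 454 → 01 c6.
Outer input = (K'⊕opad) ∥ inner = 2a 68 5c 5c ∥ 01 c6.
Outer hash (tag): sum = 42+104+92+92+1+198 = 529 → 02 11.

0211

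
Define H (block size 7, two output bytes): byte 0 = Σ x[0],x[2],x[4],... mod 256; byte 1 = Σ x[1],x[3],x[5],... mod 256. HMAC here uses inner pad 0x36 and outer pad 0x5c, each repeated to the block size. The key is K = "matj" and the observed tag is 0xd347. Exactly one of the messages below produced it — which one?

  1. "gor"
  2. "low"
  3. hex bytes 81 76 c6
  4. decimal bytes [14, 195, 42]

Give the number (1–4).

Key "matj" = 6d 61 74 6a is 4 bytes ≤ B = 7; zero-pad to 7 bytes: K' = 6d 61 74 6a 00 00 00.
K' ⊕ ipad = 5b 57 42 5c 36 36 36; K' ⊕ opad = 31 3d 28 36 5c 5c 5c.
m1: inner = H(5b 57 42 5c 36 36 36 67 6f 72) = 78 c2; tag = H(31 3d 28 36 5c 5c 5c 78 c2) = d347 ← matches
m2: inner = H(5b 57 42 5c 36 36 36 6c 6f 77) = 78 cc; tag = H(31 3d 28 36 5c 5c 5c 78 cc) = dd47
m3: inner = H(5b 57 42 5c 36 36 36 81 76 c6) = 7f 30; tag = H(31 3d 28 36 5c 5c 5c 7f 30) = 414e
m4: inner = H(5b 57 42 5c 36 36 36 0e c3 2a) = cc 21; tag = H(31 3d 28 36 5c 5c 5c cc 21) = 329b

1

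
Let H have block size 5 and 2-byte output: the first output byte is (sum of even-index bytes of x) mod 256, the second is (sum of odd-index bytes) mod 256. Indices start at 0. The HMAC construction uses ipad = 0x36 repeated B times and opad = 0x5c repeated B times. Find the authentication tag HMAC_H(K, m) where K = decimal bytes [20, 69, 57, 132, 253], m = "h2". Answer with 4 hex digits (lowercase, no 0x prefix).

Key decimal bytes [20, 69, 57, 132, 253] = 14 45 39 84 fd is exactly B = 5 bytes: K' = 14 45 39 84 fd.
K' ⊕ ipad = 22 73 0f b2 cb.  K' ⊕ opad = 48 19 65 d8 a1.
Inner input = (K'⊕ipad) ∥ m = 22 73 0f b2 cb ∥ 68 32.
Inner hash: even-index sum = 302 mod 256 = 46; odd-index sum = 397 mod 256 = 141 → 2e 8d.
Outer input = (K'⊕opad) ∥ inner = 48 19 65 d8 a1 ∥ 2e 8d.
Outer hash (tag): even-index sum = 475 mod 256 = 219; odd-index sum = 287 mod 256 = 31 → db 1f.

db1f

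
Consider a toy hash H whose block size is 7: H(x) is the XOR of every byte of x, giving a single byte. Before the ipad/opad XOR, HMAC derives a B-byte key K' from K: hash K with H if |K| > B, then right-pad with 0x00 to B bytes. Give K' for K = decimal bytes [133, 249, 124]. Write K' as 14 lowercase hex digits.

Key decimal bytes [133, 249, 124] = 85 f9 7c is 3 bytes ≤ B = 7; zero-pad to 7 bytes: K' = 85 f9 7c 00 00 00 00.

85f97c00000000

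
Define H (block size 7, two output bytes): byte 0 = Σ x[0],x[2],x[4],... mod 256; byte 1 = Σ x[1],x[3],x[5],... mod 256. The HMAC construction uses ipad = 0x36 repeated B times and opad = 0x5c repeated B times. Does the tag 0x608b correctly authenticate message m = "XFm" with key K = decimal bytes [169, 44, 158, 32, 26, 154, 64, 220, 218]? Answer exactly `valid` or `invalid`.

Key decimal bytes [169, 44, 158, 32, 26, 154, 64, 220, 218] = a9 2c 9e 20 1a 9a 40 dc da is 9 bytes > B = 7, so hash it first: H(key) = 7b c2, then zero-pad to 7 bytes: K' = 7b c2 00 00 00 00 00.
K' ⊕ ipad = 4d f4 36 36 36 36 36; K' ⊕ opad = 27 9e 5c 5c 5c 5c 5c.
Inner hash: even-index sum = 309 mod 256 = 53; odd-index sum = 549 mod 256 = 37 → 35 25.
Outer hash (recomputed tag): even-index sum = 352 mod 256 = 96; odd-index sum = 395 mod 256 = 139 → 60 8b.
Recomputed tag = 608b; claimed = 608b → match.

valid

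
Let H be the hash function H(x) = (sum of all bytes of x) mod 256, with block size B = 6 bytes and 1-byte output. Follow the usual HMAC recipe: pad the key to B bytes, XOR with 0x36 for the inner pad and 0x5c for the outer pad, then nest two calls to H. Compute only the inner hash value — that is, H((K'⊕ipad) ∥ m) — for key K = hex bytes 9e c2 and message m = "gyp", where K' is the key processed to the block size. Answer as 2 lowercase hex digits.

Key hex bytes 9e c2 is 2 bytes ≤ B = 6; zero-pad to 6 bytes: K' = 9e c2 00 00 00 00.
K' ⊕ ipad = a8 f4 36 36 36 36.
Inner input = a8 f4 36 36 36 36 ∥ 67 79 70.
Inner hash: sum = 168+244+54+54+54+54+103+121+112 = 964; mod 256 = 196 → c4.

c4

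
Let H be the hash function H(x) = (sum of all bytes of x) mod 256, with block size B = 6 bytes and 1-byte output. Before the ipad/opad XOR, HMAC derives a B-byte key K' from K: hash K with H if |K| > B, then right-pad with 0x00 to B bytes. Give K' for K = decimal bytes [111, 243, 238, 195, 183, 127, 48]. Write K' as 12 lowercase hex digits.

790000000000

|K| = 7 > B = 6, so first hash the key.
H(K): sum = 111+243+238+195+183+127+48 = 1145; mod 256 = 121 → 79.
Zero-pad H(K) = 79 to 6 bytes: K' = 79 00 00 00 00 00.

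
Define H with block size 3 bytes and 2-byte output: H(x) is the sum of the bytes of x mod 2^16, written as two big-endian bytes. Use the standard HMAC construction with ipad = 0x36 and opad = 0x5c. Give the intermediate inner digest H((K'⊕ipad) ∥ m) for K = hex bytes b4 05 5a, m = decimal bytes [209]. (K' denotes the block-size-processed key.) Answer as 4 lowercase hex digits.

Key hex bytes b4 05 5a is exactly B = 3 bytes: K' = b4 05 5a.
K' ⊕ ipad = 82 33 6c.
Inner input = 82 33 6c ∥ d1.
Inner hash: sum = 130+51+108+209 = 498 → 01 f2.

01f2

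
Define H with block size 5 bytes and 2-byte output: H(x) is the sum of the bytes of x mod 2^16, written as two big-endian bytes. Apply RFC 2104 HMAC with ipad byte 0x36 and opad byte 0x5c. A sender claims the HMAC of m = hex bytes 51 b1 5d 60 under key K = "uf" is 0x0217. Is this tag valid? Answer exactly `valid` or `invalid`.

invalid

Key "uf" = 75 66 is 2 bytes ≤ B = 5; zero-pad to 5 bytes: K' = 75 66 00 00 00.
K' ⊕ ipad = 43 50 36 36 36; K' ⊕ opad = 29 3a 5c 5c 5c.
Inner hash: sum = 67+80+54+54+54+81+177+93+96 = 756 → 02 f4.
Outer hash (recomputed tag): sum = 41+58+92+92+92+2+244 = 621 → 02 6d.
Recomputed tag = 026d; claimed = 0217 → mismatch.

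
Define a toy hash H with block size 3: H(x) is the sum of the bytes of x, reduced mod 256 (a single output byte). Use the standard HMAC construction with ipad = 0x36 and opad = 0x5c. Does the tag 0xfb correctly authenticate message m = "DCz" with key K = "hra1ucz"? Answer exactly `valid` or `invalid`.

invalid

Key "hra1ucz" = 68 72 61 31 75 63 7a is 7 bytes > B = 3, so hash it first: H(key) = be, then zero-pad to 3 bytes: K' = be 00 00.
K' ⊕ ipad = 88 36 36; K' ⊕ opad = e2 5c 5c.
Inner hash: sum = 136+54+54+68+67+122 = 501; mod 256 = 245 → f5.
Outer hash (recomputed tag): sum = 226+92+92+245 = 655; mod 256 = 143 → 8f.
Recomputed tag = 8f; claimed = fb → mismatch.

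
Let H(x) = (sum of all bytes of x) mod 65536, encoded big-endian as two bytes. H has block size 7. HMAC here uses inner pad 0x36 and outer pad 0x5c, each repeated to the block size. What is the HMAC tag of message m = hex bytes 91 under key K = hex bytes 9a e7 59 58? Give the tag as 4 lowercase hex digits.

Key hex bytes 9a e7 59 58 is 4 bytes ≤ B = 7; zero-pad to 7 bytes: K' = 9a e7 59 58 00 00 00.
K' ⊕ ipad = ac d1 6f 6e 36 36 36.  K' ⊕ opad = c6 bb 05 04 5c 5c 5c.
Inner input = (K'⊕ipad) ∥ m = ac d1 6f 6e 36 36 36 ∥ 91.
Inner hash: sum = 172+209+111+110+54+54+54+145 = 909 → 03 8d.
Outer input = (K'⊕opad) ∥ inner = c6 bb 05 04 5c 5c 5c ∥ 03 8d.
Outer hash (tag): sum = 198+187+5+4+92+92+92+3+141 = 814 → 03 2e.

032e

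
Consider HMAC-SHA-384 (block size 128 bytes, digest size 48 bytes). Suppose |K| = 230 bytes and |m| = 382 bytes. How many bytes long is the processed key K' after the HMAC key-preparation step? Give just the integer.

128

Key is 230 > 128 bytes, so it is hashed to 48 bytes then zero-padded to 128: |K'| = 128.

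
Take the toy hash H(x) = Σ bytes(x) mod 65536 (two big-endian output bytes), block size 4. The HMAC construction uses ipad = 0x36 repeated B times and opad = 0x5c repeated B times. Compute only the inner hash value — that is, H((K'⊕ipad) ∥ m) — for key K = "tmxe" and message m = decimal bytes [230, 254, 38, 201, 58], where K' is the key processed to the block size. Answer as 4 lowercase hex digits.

Key "tmxe" = 74 6d 78 65 is exactly B = 4 bytes: K' = 74 6d 78 65.
K' ⊕ ipad = 42 5b 4e 53.
Inner input = 42 5b 4e 53 ∥ e6 fe 26 c9 3a.
Inner hash: sum = 66+91+78+83+230+254+38+201+58 = 1099 → 04 4b.

044b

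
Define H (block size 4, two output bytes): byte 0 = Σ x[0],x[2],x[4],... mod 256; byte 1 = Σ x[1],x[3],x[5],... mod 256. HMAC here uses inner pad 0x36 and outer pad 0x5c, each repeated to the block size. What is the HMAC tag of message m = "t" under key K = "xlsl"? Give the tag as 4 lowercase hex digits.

5a14

Key "xlsl" = 78 6c 73 6c is exactly B = 4 bytes: K' = 78 6c 73 6c.
K' ⊕ ipad = 4e 5a 45 5a.  K' ⊕ opad = 24 30 2f 30.
Inner input = (K'⊕ipad) ∥ m = 4e 5a 45 5a ∥ 74.
Inner hash: even-index sum = 263 mod 256 = 7; odd-index sum = 180 mod 256 = 180 → 07 b4.
Outer input = (K'⊕opad) ∥ inner = 24 30 2f 30 ∥ 07 b4.
Outer hash (tag): even-index sum = 90 mod 256 = 90; odd-index sum = 276 mod 256 = 20 → 5a 14.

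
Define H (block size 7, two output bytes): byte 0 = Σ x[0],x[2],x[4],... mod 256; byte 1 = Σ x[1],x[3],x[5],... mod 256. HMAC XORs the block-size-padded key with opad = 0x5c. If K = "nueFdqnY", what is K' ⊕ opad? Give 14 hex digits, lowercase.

f9d95c5c5c5c5c

Key "nueFdqnY" = 6e 75 65 46 64 71 6e 59 is 8 bytes > B = 7, so hash it first: H(key) = a5 85, then zero-pad to 7 bytes: K' = a5 85 00 00 00 00 00.
XOR each byte with 0x5c: a5⊕5c=f9, 85⊕5c=d9, 00⊕5c=5c, 00⊕5c=5c, 00⊕5c=5c, 00⊕5c=5c, 00⊕5c=5c.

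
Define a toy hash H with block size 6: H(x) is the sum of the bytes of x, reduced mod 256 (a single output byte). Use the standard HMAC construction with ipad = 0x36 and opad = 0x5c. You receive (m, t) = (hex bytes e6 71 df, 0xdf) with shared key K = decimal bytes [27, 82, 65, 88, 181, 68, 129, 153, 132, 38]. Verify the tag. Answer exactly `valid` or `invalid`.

invalid

Key decimal bytes [27, 82, 65, 88, 181, 68, 129, 153, 132, 38] = 1b 52 41 58 b5 44 81 99 84 26 is 10 bytes > B = 6, so hash it first: H(key) = c3, then zero-pad to 6 bytes: K' = c3 00 00 00 00 00.
K' ⊕ ipad = f5 36 36 36 36 36; K' ⊕ opad = 9f 5c 5c 5c 5c 5c.
Inner hash: sum = 245+54+54+54+54+54+230+113+223 = 1081; mod 256 = 57 → 39.
Outer hash (recomputed tag): sum = 159+92+92+92+92+92+57 = 676; mod 256 = 164 → a4.
Recomputed tag = a4; claimed = df → mismatch.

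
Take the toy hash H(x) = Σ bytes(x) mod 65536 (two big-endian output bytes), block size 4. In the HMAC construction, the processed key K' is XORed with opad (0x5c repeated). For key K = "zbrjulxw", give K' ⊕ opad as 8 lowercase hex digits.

Key "zbrjulxw" = 7a 62 72 6a 75 6c 78 77 is 8 bytes > B = 4, so hash it first: H(key) = 03 88, then zero-pad to 4 bytes: K' = 03 88 00 00.
XOR each byte with 0x5c: 03⊕5c=5f, 88⊕5c=d4, 00⊕5c=5c, 00⊕5c=5c.

5fd45c5c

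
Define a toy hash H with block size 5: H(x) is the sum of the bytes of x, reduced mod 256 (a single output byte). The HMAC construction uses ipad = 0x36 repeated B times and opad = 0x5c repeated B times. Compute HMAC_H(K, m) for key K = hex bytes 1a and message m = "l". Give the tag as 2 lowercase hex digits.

Key hex bytes 1a is 1 byte ≤ B = 5; zero-pad to 5 bytes: K' = 1a 00 00 00 00.
K' ⊕ ipad = 2c 36 36 36 36.  K' ⊕ opad = 46 5c 5c 5c 5c.
Inner input = (K'⊕ipad) ∥ m = 2c 36 36 36 36 ∥ 6c.
Inner hash: sum = 44+54+54+54+54+108 = 368; mod 256 = 112 → 70.
Outer input = (K'⊕opad) ∥ inner = 46 5c 5c 5c 5c ∥ 70.
Outer hash (tag): sum = 70+92+92+92+92+112 = 550; mod 256 = 38 → 26.

26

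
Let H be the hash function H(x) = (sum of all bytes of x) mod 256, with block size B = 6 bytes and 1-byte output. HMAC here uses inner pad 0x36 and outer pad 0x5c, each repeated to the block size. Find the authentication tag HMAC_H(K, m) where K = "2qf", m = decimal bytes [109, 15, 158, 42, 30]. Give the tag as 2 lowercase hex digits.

88

Key "2qf" = 32 71 66 is 3 bytes ≤ B = 6; zero-pad to 6 bytes: K' = 32 71 66 00 00 00.
K' ⊕ ipad = 04 47 50 36 36 36.  K' ⊕ opad = 6e 2d 3a 5c 5c 5c.
Inner input = (K'⊕ipad) ∥ m = 04 47 50 36 36 36 ∥ 6d 0f 9e 2a 1e.
Inner hash: sum = 4+71+80+54+54+54+109+15+158+42+30 = 671; mod 256 = 159 → 9f.
Outer input = (K'⊕opad) ∥ inner = 6e 2d 3a 5c 5c 5c ∥ 9f.
Outer hash (tag): sum = 110+45+58+92+92+92+159 = 648; mod 256 = 136 → 88.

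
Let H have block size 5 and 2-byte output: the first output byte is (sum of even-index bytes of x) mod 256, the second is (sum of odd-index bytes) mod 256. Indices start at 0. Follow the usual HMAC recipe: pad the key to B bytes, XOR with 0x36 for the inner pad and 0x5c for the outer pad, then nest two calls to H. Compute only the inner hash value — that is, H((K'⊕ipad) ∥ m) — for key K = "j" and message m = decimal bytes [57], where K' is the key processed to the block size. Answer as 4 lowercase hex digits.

c8a5

Key "j" = 6a is 1 byte ≤ B = 5; zero-pad to 5 bytes: K' = 6a 00 00 00 00.
K' ⊕ ipad = 5c 36 36 36 36.
Inner input = 5c 36 36 36 36 ∥ 39.
Inner hash: even-index sum = 200 mod 256 = 200; odd-index sum = 165 mod 256 = 165 → c8 a5.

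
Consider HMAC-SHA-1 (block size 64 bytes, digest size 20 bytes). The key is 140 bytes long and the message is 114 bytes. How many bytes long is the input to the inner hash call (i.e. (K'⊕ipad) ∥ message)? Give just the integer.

Key is 140 > 64 bytes, so it is hashed to 20 bytes then zero-padded to 64: |K'| = 64.
Inner input = (K'⊕ipad) ∥ m → 64 + 114 = 178 bytes.

178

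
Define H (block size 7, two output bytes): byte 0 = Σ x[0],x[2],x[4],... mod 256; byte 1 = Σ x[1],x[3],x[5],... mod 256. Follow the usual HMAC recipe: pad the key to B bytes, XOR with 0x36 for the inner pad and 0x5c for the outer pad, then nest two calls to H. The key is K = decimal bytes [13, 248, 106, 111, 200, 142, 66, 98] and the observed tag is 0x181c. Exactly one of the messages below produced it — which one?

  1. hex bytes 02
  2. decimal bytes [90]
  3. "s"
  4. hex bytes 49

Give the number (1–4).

2

Key decimal bytes [13, 248, 106, 111, 200, 142, 66, 98] = 0d f8 6a 6f c8 8e 42 62 is 8 bytes > B = 7, so hash it first: H(key) = 81 57, then zero-pad to 7 bytes: K' = 81 57 00 00 00 00 00.
K' ⊕ ipad = b7 61 36 36 36 36 36; K' ⊕ opad = dd 0b 5c 5c 5c 5c 5c.
m1: inner = H(b7 61 36 36 36 36 36 02) = 59 cf; tag = H(dd 0b 5c 5c 5c 5c 5c 59 cf) = c01c
m2: inner = H(b7 61 36 36 36 36 36 5a) = 59 27; tag = H(dd 0b 5c 5c 5c 5c 5c 59 27) = 181c ← matches
m3: inner = H(b7 61 36 36 36 36 36 73) = 59 40; tag = H(dd 0b 5c 5c 5c 5c 5c 59 40) = 311c
m4: inner = H(b7 61 36 36 36 36 36 49) = 59 16; tag = H(dd 0b 5c 5c 5c 5c 5c 59 16) = 071c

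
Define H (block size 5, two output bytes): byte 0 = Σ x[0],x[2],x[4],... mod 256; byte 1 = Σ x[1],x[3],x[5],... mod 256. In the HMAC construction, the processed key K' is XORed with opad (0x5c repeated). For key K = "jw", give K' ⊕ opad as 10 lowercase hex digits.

362b5c5c5c

Key "jw" = 6a 77 is 2 bytes ≤ B = 5; zero-pad to 5 bytes: K' = 6a 77 00 00 00.
XOR each byte with 0x5c: 6a⊕5c=36, 77⊕5c=2b, 00⊕5c=5c, 00⊕5c=5c, 00⊕5c=5c.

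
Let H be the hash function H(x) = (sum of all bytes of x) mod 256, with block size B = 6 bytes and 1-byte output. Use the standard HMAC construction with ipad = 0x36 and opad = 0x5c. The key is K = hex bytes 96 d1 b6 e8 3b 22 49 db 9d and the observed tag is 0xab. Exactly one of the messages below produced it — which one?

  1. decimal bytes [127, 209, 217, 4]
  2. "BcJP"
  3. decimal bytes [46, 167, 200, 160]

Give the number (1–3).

Key hex bytes 96 d1 b6 e8 3b 22 49 db 9d is 9 bytes > B = 6, so hash it first: H(key) = 23, then zero-pad to 6 bytes: K' = 23 00 00 00 00 00.
K' ⊕ ipad = 15 36 36 36 36 36; K' ⊕ opad = 7f 5c 5c 5c 5c 5c.
m1: inner = H(15 36 36 36 36 36 7f d1 d9 04) = 50; tag = H(7f 5c 5c 5c 5c 5c 50) = 9b
m2: inner = H(15 36 36 36 36 36 42 63 4a 50) = 62; tag = H(7f 5c 5c 5c 5c 5c 62) = ad
m3: inner = H(15 36 36 36 36 36 2e a7 c8 a0) = 60; tag = H(7f 5c 5c 5c 5c 5c 60) = ab ← matches

3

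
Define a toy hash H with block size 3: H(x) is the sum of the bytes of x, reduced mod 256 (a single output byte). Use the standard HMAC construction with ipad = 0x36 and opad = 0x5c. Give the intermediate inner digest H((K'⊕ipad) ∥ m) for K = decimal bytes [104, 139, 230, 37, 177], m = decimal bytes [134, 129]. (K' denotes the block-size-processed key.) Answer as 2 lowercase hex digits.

Key decimal bytes [104, 139, 230, 37, 177] = 68 8b e6 25 b1 is 5 bytes > B = 3, so hash it first: H(key) = af, then zero-pad to 3 bytes: K' = af 00 00.
K' ⊕ ipad = 99 36 36.
Inner input = 99 36 36 ∥ 86 81.
Inner hash: sum = 153+54+54+134+129 = 524; mod 256 = 12 → 0c.

0c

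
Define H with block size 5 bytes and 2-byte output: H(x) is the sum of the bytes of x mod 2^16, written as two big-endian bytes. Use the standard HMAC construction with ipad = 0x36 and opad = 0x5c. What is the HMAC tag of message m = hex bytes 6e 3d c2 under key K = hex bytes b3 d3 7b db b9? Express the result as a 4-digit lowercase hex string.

Key hex bytes b3 d3 7b db b9 is exactly B = 5 bytes: K' = b3 d3 7b db b9.
K' ⊕ ipad = 85 e5 4d ed 8f.  K' ⊕ opad = ef 8f 27 87 e5.
Inner input = (K'⊕ipad) ∥ m = 85 e5 4d ed 8f ∥ 6e 3d c2.
Inner hash: sum = 133+229+77+237+143+110+61+194 = 1184 → 04 a0.
Outer input = (K'⊕opad) ∥ inner = ef 8f 27 87 e5 ∥ 04 a0.
Outer hash (tag): sum = 239+143+39+135+229+4+160 = 949 → 03 b5.

03b5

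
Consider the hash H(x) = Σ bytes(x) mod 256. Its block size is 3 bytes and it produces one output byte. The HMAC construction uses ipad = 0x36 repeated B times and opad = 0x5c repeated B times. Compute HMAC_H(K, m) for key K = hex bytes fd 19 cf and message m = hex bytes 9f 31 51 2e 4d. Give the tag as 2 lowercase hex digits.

Key hex bytes fd 19 cf is exactly B = 3 bytes: K' = fd 19 cf.
K' ⊕ ipad = cb 2f f9.  K' ⊕ opad = a1 45 93.
Inner input = (K'⊕ipad) ∥ m = cb 2f f9 ∥ 9f 31 51 2e 4d.
Inner hash: sum = 203+47+249+159+49+81+46+77 = 911; mod 256 = 143 → 8f.
Outer input = (K'⊕opad) ∥ inner = a1 45 93 ∥ 8f.
Outer hash (tag): sum = 161+69+147+143 = 520; mod 256 = 8 → 08.

08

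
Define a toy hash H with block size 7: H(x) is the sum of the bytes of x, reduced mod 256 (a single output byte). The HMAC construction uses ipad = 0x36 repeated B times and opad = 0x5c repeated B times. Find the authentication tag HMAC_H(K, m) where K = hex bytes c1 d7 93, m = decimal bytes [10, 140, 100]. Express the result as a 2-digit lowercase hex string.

Key hex bytes c1 d7 93 is 3 bytes ≤ B = 7; zero-pad to 7 bytes: K' = c1 d7 93 00 00 00 00.
K' ⊕ ipad = f7 e1 a5 36 36 36 36.  K' ⊕ opad = 9d 8b cf 5c 5c 5c 5c.
Inner input = (K'⊕ipad) ∥ m = f7 e1 a5 36 36 36 36 ∥ 0a 8c 64.
Inner hash: sum = 247+225+165+54+54+54+54+10+140+100 = 1103; mod 256 = 79 → 4f.
Outer input = (K'⊕opad) ∥ inner = 9d 8b cf 5c 5c 5c 5c ∥ 4f.
Outer hash (tag): sum = 157+139+207+92+92+92+92+79 = 950; mod 256 = 182 → b6.

b6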